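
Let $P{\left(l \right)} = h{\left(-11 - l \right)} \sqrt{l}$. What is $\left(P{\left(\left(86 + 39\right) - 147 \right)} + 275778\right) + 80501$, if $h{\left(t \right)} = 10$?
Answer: $356279 + 10 i \sqrt{22} \approx 3.5628 \cdot 10^{5} + 46.904 i$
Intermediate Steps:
$P{\left(l \right)} = 10 \sqrt{l}$
$\left(P{\left(\left(86 + 39\right) - 147 \right)} + 275778\right) + 80501 = \left(10 \sqrt{\left(86 + 39\right) - 147} + 275778\right) + 80501 = \left(10 \sqrt{125 - 147} + 275778\right) + 80501 = \left(10 \sqrt{-22} + 275778\right) + 80501 = \left(10 i \sqrt{22} + 275778\right) + 80501 = \left(275778 + 10 i \sqrt{22}\right) + 80501 = 356279 + 10 i \sqrt{22}$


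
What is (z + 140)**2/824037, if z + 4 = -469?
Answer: 36963/274679 ≈ 0.13457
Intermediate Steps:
z = -473 (z = -4 - 469 = -473)
(z + 140)**2/824037 = (-473 + 140)**2/824037 = (-333)**2*(1/824037) = 110889*(1/824037) = 36963/274679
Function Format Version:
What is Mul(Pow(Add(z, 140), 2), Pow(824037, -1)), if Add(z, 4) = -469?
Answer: Rational(36963, 274679) ≈ 0.13457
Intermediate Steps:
z = -473 (z = Add(-4, -469) = -473)
Mul(Pow(Add(z, 140), 2), Pow(824037, -1)) = Mul(Pow(Add(-473, 140), 2), Pow(824037, -1)) = Mul(Pow(-333, 2), Rational(1, 824037)) = Mul(110889, Rational(1, 824037)) = Rational(36963, 274679)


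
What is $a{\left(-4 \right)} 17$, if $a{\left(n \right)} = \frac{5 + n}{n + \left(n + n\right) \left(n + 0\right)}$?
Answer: $\frac{17}{28} \approx 0.60714$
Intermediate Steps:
$a{\left(n \right)} = \frac{5 + n}{n + 2 n^{2}}$ ($a{\left(n \right)} = \frac{5 + n}{n + 2 n n} = \frac{5 + n}{n + 2 n^{2}}$)
$a{\left(-4 \right)} 17 = \frac{5 - 4}{\left(-4\right) \left(1 + 2 \left(-4\right)\right)} 17 = \left(- \frac{1}{4}\right) \frac{1}{1 - 8} \cdot 1 \cdot 17 = \left(- \frac{1}{4}\right) \frac{1}{-7} \cdot 1 \cdot 17 = \left(- \frac{1}{4}\right) \left(- \frac{1}{7}\right) 1 \cdot 17 = \frac{1}{28} \cdot 17 = \frac{17}{28}$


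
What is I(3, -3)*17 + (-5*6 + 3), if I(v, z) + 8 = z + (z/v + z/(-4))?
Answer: -873/4 ≈ -218.25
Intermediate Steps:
I(v, z) = -8 + 3*z/4 + z/v (I(v, z) = -8 + (z + (z/v + z/(-4))) = -8 + (z + (z/v + z*(-¼))) = -8 + (z + (z/v - z/4)) = -8 + (z + (-z/4 + z/v)) = -8 + (3*z/4 + z/v) = -8 + 3*z/4 + z/v)
I(3, -3)*17 + (-5*6 + 3) = (-8 + (¾)*(-3) - 3/3)*17 + (-5*6 + 3) = (-8 - 9/4 - 3*⅓)*17 + (-30 + 3) = (-8 - 9/4 - 1)*17 - 27 = -45/4*17 - 27 = -765/4 - 27 = -873/4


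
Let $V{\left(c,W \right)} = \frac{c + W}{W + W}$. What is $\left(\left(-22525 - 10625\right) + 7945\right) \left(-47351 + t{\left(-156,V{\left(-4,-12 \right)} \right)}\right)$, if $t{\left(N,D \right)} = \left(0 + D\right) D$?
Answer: $\frac{10741236775}{9} \approx 1.1935 \cdot 10^{9}$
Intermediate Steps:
$V{\left(c,W \right)} = \frac{W + c}{2 W}$
$t{\left(N,D \right)} = D^{2}$ ($t{\left(N,D \right)} = D D = D^{2}$)
$\left(\left(-22525 - 10625\right) + 7945\right) \left(-47351 + t{\left(-156,V{\left(-4,-12 \right)} \right)}\right) = \left(\left(-22525 - 10625\right) + 7945\right) \left(-47351 + \left(\frac{-12 - 4}{2 \left(-12\right)}\right)^{2}\right) = \left(\left(-22525 - 10625\right) + 7945\right) \left(-47351 + \left(\frac{1}{2} \left(- \frac{1}{12}\right) \left(-16\right)\right)^{2}\right) = \left(-33150 + 7945\right) \left(-47351 + \left(\frac{2}{3}\right)^{2}\right) = - 25205 \left(-47351 + \frac{4}{9}\right) = \left(-25205\right) \left(- \frac{426155}{9}\right) = \frac{10741236775}{9}$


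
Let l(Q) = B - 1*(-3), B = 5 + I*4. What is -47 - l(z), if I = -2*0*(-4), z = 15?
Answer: -55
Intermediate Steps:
I = 0 (I = 0*(-4) = 0)
B = 5 (B = 5 + 0*4 = 5 + 0 = 5)
l(Q) = 8 (l(Q) = 5 - 1*(-3) = 5 + 3 = 8)
-47 - l(z) = -47 - 1*8 = -47 - 8 = -55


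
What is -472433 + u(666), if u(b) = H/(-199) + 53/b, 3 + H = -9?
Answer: -62613416683/132534 ≈ -4.7243e+5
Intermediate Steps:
H = -12 (H = -3 - 9 = -12)
u(b) = 12/199 + 53/b (u(b) = -12/(-199) + 53/b = -12*(-1/199) + 53/b = 12/199 + 53/b)
-472433 + u(666) = -472433 + (12/199 + 53/666) = -472433 + 18539/132534 = -62613416683/132534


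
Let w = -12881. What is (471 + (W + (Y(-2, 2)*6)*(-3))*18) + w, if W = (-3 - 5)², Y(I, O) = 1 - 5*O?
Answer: -8342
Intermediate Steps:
W = 64 (W = (-8)² = 64)
(471 + (W + (Y(-2, 2)*6)*(-3))*18) + w = (471 + (64 + ((1 - 5*2)*6)*(-3))*18) - 12881 = (471 + (64 + ((1 - 10)*6)*(-3))*18) - 12881 = (471 + (64 - 9*6*(-3))*18) - 12881 = (471 + (64 - 54*(-3))*18) - 12881 = (471 + (64 + 162)*18) - 12881 = (471 + 226*18) - 12881 = (471 + 4068) - 12881 = 4539 - 12881 = -8342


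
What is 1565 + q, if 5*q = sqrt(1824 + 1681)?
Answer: 1565 + sqrt(3505)/5 ≈ 1576.8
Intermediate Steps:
q = sqrt(3505)/5 (q = sqrt(1824 + 1681)/5 = sqrt(3505)/5 ≈ 11.841)
1565 + q = 1565 + sqrt(3505)/5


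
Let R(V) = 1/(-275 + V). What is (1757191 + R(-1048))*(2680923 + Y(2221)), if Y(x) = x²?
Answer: 17700202106656688/1323 ≈ 1.3379e+13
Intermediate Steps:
(1757191 + R(-1048))*(2680923 + Y(2221)) = (1757191 + 1/(-275 - 1048))*(2680923 + 2221²) = (1757191 + 1/(-1323))*(2680923 + 4932841) = (1757191 - 1/1323)*7613764 = (2324763692/1323)*7613764 = 17700202106656688/1323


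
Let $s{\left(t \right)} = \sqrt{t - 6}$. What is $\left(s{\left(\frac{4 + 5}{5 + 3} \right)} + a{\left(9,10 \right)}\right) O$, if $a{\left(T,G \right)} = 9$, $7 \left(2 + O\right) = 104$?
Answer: $\frac{810}{7} + \frac{45 i \sqrt{78}}{14} \approx 115.71 + 28.388 i$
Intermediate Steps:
$O = \frac{90}{7}$ ($O = -2 + \frac{1}{7} \cdot 104 = -2 + \frac{104}{7} = \frac{90}{7} \approx 12.857$)
$s{\left(t \right)} = \sqrt{-6 + t}$
$\left(s{\left(\frac{4 + 5}{5 + 3} \right)} + a{\left(9,10 \right)}\right) O = \left(\sqrt{-6 + \frac{4 + 5}{5 + 3}} + 9\right) \frac{90}{7} = \left(\sqrt{-6 + \frac{9}{8}} + 9\right) \frac{90}{7} = \left(\sqrt{- \frac{39}{8}} + 9\right) \frac{90}{7} = \left(\frac{i \sqrt{78}}{4} + 9\right) \frac{90}{7} = \left(9 + \frac{i \sqrt{78}}{4}\right) \frac{90}{7} = \frac{810}{7} + \frac{45 i \sqrt{78}}{14}$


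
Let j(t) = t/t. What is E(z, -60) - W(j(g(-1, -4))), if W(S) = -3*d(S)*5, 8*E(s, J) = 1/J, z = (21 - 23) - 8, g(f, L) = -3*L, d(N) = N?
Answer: 7199/480 ≈ 14.998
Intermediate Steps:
z = -10 (z = -2 - 8 = -10)
j(t) = 1
E(s, J) = 1/(8*J)
W(S) = -15*S (W(S) = -3*S*5 = -15*S)
E(z, -60) - W(j(g(-1, -4))) = (⅛)/(-60) - (-15) = (⅛)*(-1/60) - 1*(-15) = -1/480 + 15 = 7199/480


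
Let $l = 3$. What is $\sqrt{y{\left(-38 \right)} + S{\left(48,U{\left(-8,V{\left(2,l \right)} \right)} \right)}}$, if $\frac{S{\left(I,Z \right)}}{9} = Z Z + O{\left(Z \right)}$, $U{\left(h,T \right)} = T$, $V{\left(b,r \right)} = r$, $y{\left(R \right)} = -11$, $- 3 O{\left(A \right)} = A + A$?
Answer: $2 \sqrt{13} \approx 7.2111$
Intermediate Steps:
$O{\left(A \right)} = - \frac{2 A}{3}$ ($O{\left(A \right)} = - \frac{A + A}{3} = - \frac{2 A}{3}$)
$S{\left(I,Z \right)} = - 6 Z + 9 Z^{2}$ ($S{\left(I,Z \right)} = 9 \left(Z Z - \frac{2 Z}{3}\right) = 9 \left(Z^{2} - \frac{2 Z}{3}\right) = - 6 Z + 9 Z^{2}$)
$\sqrt{y{\left(-38 \right)} + S{\left(48,U{\left(-8,V{\left(2,l \right)} \right)} \right)}} = \sqrt{-11 + 3 \cdot 3 \left(-2 + 3 \cdot 3\right)} = \sqrt{-11 + 3 \cdot 3 \left(-2 + 9\right)} = \sqrt{-11 + 3 \cdot 3 \cdot 7} = \sqrt{-11 + 63} = \sqrt{52} = 2 \sqrt{13}$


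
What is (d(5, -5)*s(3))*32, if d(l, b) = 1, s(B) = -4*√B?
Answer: -128*√3 ≈ -221.70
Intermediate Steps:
(d(5, -5)*s(3))*32 = (1*(-4*√3))*32 = -4*√3*32 = -128*√3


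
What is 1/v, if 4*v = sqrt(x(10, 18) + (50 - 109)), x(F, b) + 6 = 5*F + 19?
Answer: 2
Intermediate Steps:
x(F, b) = 13 + 5*F (x(F, b) = -6 + (5*F + 19) = -6 + (19 + 5*F) = 13 + 5*F)
v = 1/2 (v = sqrt((13 + 5*10) + (50 - 109))/4 = sqrt((13 + 50) - 59)/4 = sqrt(63 - 59)/4 = sqrt(4)/4 = (1/4)*2 = 1/2 ≈ 0.50000)
1/v = 1/(1/2) = 2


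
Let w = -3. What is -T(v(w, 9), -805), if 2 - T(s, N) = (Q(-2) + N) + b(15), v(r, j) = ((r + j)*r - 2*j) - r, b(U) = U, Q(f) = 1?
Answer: -791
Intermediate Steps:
v(r, j) = -r - 2*j + r*(j + r) (v(r, j) = ((j + r)*r - 2*j) - r = (r*(j + r) - 2*j) - r = (-2*j + r*(j + r)) - r = -r - 2*j + r*(j + r))
T(s, N) = -14 - N (T(s, N) = 2 - ((1 + N) + 15) = 2 - (16 + N) = 2 + (-16 - N) = -14 - N)
-T(v(w, 9), -805) = -(-14 - 1*(-805)) = -(-14 + 805) = -1*791 = -791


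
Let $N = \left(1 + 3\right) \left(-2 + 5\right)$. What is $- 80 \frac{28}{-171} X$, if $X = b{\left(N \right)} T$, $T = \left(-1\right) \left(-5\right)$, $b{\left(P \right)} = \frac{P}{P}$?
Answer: $\frac{11200}{171} \approx 65.497$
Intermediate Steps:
$N = 12$ ($N = 4 \cdot 3 = 12$)
$b{\left(P \right)} = 1$
$T = 5$
$X = 5$ ($X = 1 \cdot 5 = 5$)
$- 80 \frac{28}{-171} X = - 80 \frac{28}{-171} \cdot 5 = - 80 \cdot 28 \left(- \frac{1}{171}\right) 5 = \left(-80\right) \left(- \frac{28}{171}\right) 5 = \frac{2240}{171} \cdot 5 = \frac{11200}{171}$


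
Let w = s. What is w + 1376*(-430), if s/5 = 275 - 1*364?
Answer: -592125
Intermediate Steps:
s = -445 (s = 5*(275 - 1*364) = 5*(275 - 364) = 5*(-89) = -445)
w = -445
w + 1376*(-430) = -445 + 1376*(-430) = -445 - 591680 = -592125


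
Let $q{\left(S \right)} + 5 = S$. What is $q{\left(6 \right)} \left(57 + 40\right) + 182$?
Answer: $279$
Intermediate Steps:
$q{\left(S \right)} = -5 + S$
$q{\left(6 \right)} \left(57 + 40\right) + 182 = \left(-5 + 6\right) \left(57 + 40\right) + 182 = 1 \cdot 97 + 182 = 97 + 182 = 279$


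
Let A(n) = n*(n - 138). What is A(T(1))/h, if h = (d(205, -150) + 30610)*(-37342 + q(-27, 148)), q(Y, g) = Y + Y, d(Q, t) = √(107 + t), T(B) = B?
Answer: 2096785/17519505129814 - 137*I*√43/35039010259628 ≈ 1.1968e-7 - 2.5639e-11*I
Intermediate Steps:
A(n) = n*(-138 + n)
q(Y, g) = 2*Y
h = -1144691560 - 37396*I*√43 (h = (√(107 - 150) + 30610)*(-37342 + 2*(-27)) = (√(-43) + 30610)*(-37342 - 54) = (I*√43 + 30610)*(-37396) = (30610 + I*√43)*(-37396) = -1144691560 - 37396*I*√43 ≈ -1.1447e+9 - 2.4522e+5*I)
A(T(1))/h = (1*(-138 + 1))/(-1144691560 - 37396*I*√43) = (1*(-137))/(-1144691560 - 37396*I*√43) = -137/(-1144691560 - 37396*I*√43)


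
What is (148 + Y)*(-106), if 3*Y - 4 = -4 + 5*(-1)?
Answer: -46534/3 ≈ -15511.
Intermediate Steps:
Y = -5/3 (Y = 4/3 + (-4 + 5*(-1))/3 = 4/3 + (-4 - 5)/3 = 4/3 + (1/3)*(-9) = 4/3 - 3 = -5/3 ≈ -1.6667)
(148 + Y)*(-106) = (148 - 5/3)*(-106) = (439/3)*(-106) = -46534/3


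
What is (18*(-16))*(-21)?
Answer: 6048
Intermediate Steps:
(18*(-16))*(-21) = -288*(-21) = 6048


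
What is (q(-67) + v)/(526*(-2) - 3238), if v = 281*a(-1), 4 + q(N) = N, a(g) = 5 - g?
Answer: -323/858 ≈ -0.37646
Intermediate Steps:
q(N) = -4 + N
v = 1686 (v = 281*(5 - 1*(-1)) = 281*(5 + 1) = 281*6 = 1686)
(q(-67) + v)/(526*(-2) - 3238) = ((-4 - 67) + 1686)/(526*(-2) - 3238) = (-71 + 1686)/(-1052 - 3238) = 1615/(-4290) = 1615*(-1/4290) = -323/858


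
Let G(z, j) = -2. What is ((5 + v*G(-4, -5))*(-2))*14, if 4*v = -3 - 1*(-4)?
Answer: -126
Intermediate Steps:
v = ¼ (v = (-3 - 1*(-4))/4 = (-3 + 4)/4 = (¼)*1 = ¼ ≈ 0.25000)
((5 + v*G(-4, -5))*(-2))*14 = ((5 + (¼)*(-2))*(-2))*14 = ((5 - ½)*(-2))*14 = ((9/2)*(-2))*14 = -9*14 = -126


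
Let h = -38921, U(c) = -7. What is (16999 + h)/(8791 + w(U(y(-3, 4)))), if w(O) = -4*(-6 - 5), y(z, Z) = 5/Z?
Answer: -21922/8835 ≈ -2.4813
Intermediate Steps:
w(O) = 44 (w(O) = -4*(-11) = 44)
(16999 + h)/(8791 + w(U(y(-3, 4)))) = (16999 - 38921)/(8791 + 44) = -21922/8835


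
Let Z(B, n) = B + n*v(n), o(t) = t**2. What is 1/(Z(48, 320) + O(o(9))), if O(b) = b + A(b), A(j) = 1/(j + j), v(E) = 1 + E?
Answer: 162/16661539 ≈ 9.7230e-6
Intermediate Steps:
A(j) = 1/(2*j)
Z(B, n) = B + n*(1 + n)
O(b) = b + 1/(2*b)
1/(Z(48, 320) + O(o(9))) = 1/((48 + 320*(1 + 320)) + (9**2 + 1/(2*(9**2)))) = 1/((48 + 320*321) + (81 + (1/2)/81)) = 1/((48 + 102720) + (81 + (1/2)*(1/81))) = 1/(102768 + (81 + 1/162)) = 1/(102768 + 13123/162) = 1/(16661539/162) = 162/16661539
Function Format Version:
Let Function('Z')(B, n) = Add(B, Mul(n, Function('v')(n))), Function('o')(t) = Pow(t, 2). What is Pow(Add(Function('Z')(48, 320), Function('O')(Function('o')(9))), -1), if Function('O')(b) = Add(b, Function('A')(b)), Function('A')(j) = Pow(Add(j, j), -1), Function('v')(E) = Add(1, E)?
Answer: Rational(162, 16661539) ≈ 9.7230e-6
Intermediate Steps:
Function('A')(j) = Mul(Rational(1, 2), Pow(j, -1)) (Function('A')(j) = Pow(Mul(2, j), -1) = Mul(Rational(1, 2), Pow(j, -1)))
Function('Z')(B, n) = Add(B, Mul(n, Add(1, n)))
Function('O')(b) = Add(b, Mul(Rational(1, 2), Pow(b, -1)))
Pow(Add(Function('Z')(48, 320), Function('O')(Function('o')(9))), -1) = Pow(Add(Add(48, Mul(320, Add(1, 320))), Add(Pow(9, 2), Mul(Rational(1, 2), Pow(Pow(9, 2), -1)))), -1) = Pow(Add(Add(48, Mul(320, 321)), Add(81, Mul(Rational(1, 2), Pow(81, -1)))), -1) = Pow(Add(Add(48, 102720), Add(81, Mul(Rational(1, 2), Rational(1, 81)))), -1) = Pow(Add(102768, Add(81, Rational(1, 162))), -1) = Pow(Add(102768, Rational(13123, 162)), -1) = Pow(Rational(16661539, 162), -1) = Rational(162, 16661539)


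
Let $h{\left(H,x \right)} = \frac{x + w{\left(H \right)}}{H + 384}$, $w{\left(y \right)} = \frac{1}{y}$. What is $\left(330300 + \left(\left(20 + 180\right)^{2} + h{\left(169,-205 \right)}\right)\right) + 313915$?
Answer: $\frac{63944646611}{93457} \approx 6.8422 \cdot 10^{5}$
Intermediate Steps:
$h{\left(H,x \right)} = \frac{x + \frac{1}{H}}{384 + H}$ ($h{\left(H,x \right)} = \frac{x + \frac{1}{H}}{H + 384} = \frac{x + \frac{1}{H}}{384 + H}$)
$\left(330300 + \left(\left(20 + 180\right)^{2} + h{\left(169,-205 \right)}\right)\right) + 313915 = \left(330300 + \left(\left(20 + 180\right)^{2} + \frac{1 + 169 \left(-205\right)}{169 \left(384 + 169\right)}\right)\right) + 313915 = \left(330300 + \left(200^{2} + \frac{1 - 34645}{169 \cdot 553}\right)\right) + 313915 = \left(330300 + \left(40000 + \frac{1}{169} \cdot \frac{1}{553} \left(-34644\right)\right)\right) + 313915 = \left(330300 + \left(40000 - \frac{34644}{93457}\right)\right) + 313915 = \left(330300 + \frac{3738245356}{93457}\right) + 313915 = \frac{34607092456}{93457} + 313915 = \frac{63944646611}{93457}$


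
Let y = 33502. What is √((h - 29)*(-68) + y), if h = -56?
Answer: √39282 ≈ 198.20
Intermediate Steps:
√((h - 29)*(-68) + y) = √((-56 - 29)*(-68) + 33502) = √(-85*(-68) + 33502) = √(5780 + 33502) = √39282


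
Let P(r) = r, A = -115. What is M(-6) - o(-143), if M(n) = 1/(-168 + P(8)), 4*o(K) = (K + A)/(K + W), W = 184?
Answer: 10279/6560 ≈ 1.5669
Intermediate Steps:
o(K) = (-115 + K)/(4*(184 + K)) (o(K) = ((K - 115)/(K + 184))/4 = ((-115 + K)/(184 + K))/4 = (-115 + K)/(4*(184 + K)))
M(n) = -1/160 (M(n) = 1/(-168 + 8) = 1/(-160) = -1/160)
M(-6) - o(-143) = -1/160 - (-115 - 143)/(4*(184 - 143)) = -1/160 - (-258)/(4*41) = -1/160 - 1*(-129/82) = -1/160 + 129/82 = 10279/6560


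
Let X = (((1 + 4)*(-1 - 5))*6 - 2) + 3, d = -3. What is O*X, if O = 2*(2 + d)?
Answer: 358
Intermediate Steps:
O = -2 (O = 2*(2 - 3) = 2*(-1) = -2)
X = -179 (X = ((5*(-6))*6 - 2) + 3 = (-30*6 - 2) + 3 = (-180 - 2) + 3 = -182 + 3 = -179)
O*X = -2*(-179) = 358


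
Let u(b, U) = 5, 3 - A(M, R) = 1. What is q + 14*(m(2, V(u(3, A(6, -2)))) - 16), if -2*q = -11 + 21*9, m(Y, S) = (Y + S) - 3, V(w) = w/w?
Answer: -313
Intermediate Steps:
A(M, R) = 2 (A(M, R) = 3 - 1*1 = 3 - 1 = 2)
V(w) = 1
m(Y, S) = -3 + S + Y (m(Y, S) = (S + Y) - 3 = -3 + S + Y)
q = -89 (q = -(-11 + 21*9)/2 = -(-11 + 189)/2 = -1/2*178 = -89)
q + 14*(m(2, V(u(3, A(6, -2)))) - 16) = -89 + 14*((-3 + 1 + 2) - 16) = -89 + 14*(0 - 16) = -89 + 14*(-16) = -89 - 224 = -313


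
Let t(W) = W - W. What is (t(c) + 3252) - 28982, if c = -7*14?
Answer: -25730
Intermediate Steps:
c = -98
t(W) = 0
(t(c) + 3252) - 28982 = (0 + 3252) - 28982 = 3252 - 28982 = -25730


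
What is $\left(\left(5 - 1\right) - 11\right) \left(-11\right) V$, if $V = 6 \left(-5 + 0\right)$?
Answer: $-2310$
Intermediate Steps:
$V = -30$ ($V = 6 \left(-5\right) = -30$)
$\left(\left(5 - 1\right) - 11\right) \left(-11\right) V = \left(\left(5 - 1\right) - 11\right) \left(-11\right) \left(-30\right) = \left(4 - 11\right) \left(-11\right) \left(-30\right) = \left(-7\right) \left(-11\right) \left(-30\right) = 77 \left(-30\right) = -2310$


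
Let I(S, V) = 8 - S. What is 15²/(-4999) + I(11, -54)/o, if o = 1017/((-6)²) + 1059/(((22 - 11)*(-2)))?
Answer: 462993/4374125 ≈ 0.10585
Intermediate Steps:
o = -875/44 (o = 1017/36 + 1059/((11*(-2))) = 1017*(1/36) + 1059/(-22) = 113/4 + 1059*(-1/22) = 113/4 - 1059/22 = -875/44 ≈ -19.886)
15²/(-4999) + I(11, -54)/o = 15²/(-4999) + (8 - 1*11)/(-875/44) = 225*(-1/4999) + (8 - 11)*(-44/875) = -225/4999 - 3*(-44/875) = -225/4999 + 132/875 = 462993/4374125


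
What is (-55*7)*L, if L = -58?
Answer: 22330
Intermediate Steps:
(-55*7)*L = -55*7*(-58) = -385*(-58) = 22330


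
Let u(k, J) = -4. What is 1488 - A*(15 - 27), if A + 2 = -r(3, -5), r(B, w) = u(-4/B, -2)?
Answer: 1512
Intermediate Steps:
r(B, w) = -4
A = 2 (A = -2 - 1*(-4) = -2 + 4 = 2)
1488 - A*(15 - 27) = 1488 - 2*(15 - 27) = 1488 - 2*(-12) = 1488 - 1*(-24) = 1488 + 24 = 1512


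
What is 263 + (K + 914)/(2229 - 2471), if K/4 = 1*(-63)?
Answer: 31492/121 ≈ 260.26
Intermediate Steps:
K = -252 (K = 4*(1*(-63)) = 4*(-63) = -252)
263 + (K + 914)/(2229 - 2471) = 263 + (-252 + 914)/(2229 - 2471) = 263 + 662/(-242) = 263 + 662*(-1/242) = 263 - 331/121 = 31492/121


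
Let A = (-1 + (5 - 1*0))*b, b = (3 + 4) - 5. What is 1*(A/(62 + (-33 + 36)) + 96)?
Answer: 6248/65 ≈ 96.123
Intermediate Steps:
b = 2 (b = 7 - 5 = 2)
A = 8 (A = (-1 + (5 - 1*0))*2 = (-1 + (5 + 0))*2 = (-1 + 5)*2 = 4*2 = 8)
1*(A/(62 + (-33 + 36)) + 96) = 1*(8/(62 + (-33 + 36)) + 96) = 1*(8/(62 + 3) + 96) = 1*(8/65 + 96) = 1*(6248/65) = 6248/65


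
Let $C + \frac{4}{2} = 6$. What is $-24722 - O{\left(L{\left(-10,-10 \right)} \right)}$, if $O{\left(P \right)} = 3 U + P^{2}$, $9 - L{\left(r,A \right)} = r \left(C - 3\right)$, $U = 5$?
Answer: $-25098$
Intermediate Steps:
$C = 4$ ($C = -2 + 6 = 4$)
$L{\left(r,A \right)} = 9 - r$ ($L{\left(r,A \right)} = 9 - r \left(4 - 3\right) = 9 - r 1 = 9 - r$)
$O{\left(P \right)} = 15 + P^{2}$ ($O{\left(P \right)} = 3 \cdot 5 + P^{2} = 15 + P^{2}$)
$-24722 - O{\left(L{\left(-10,-10 \right)} \right)} = -24722 - \left(15 + \left(9 - -10\right)^{2}\right) = -24722 - \left(15 + \left(9 + 10\right)^{2}\right) = -24722 - \left(15 + 19^{2}\right) = -24722 - \left(15 + 361\right) = -24722 - 376 = -25098$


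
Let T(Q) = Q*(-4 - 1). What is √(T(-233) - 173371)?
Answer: 9*I*√2126 ≈ 414.98*I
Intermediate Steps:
T(Q) = -5*Q (T(Q) = Q*(-5) = -5*Q)
√(T(-233) - 173371) = √(-5*(-233) - 173371) = √(1165 - 173371) = √(-172206) = 9*I*√2126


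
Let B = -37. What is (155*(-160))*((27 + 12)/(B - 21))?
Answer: 483600/29 ≈ 16676.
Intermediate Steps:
(155*(-160))*((27 + 12)/(B - 21)) = (155*(-160))*((27 + 12)/(-37 - 21)) = -967200/(-58) = -967200*(-1)/58 = -24800*(-39/58) = 483600/29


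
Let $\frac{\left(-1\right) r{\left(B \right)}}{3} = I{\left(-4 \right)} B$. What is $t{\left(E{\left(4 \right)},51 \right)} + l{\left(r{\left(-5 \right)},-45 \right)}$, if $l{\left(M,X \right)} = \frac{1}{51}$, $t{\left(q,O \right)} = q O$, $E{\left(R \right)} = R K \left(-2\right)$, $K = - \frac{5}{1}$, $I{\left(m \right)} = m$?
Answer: $\frac{104041}{51} \approx 2040.0$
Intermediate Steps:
$K = -5$ ($K = \left(-5\right) 1 = -5$)
$E{\left(R \right)} = 10 R$ ($E{\left(R \right)} = R \left(-5\right) \left(-2\right) = - 5 R \left(-2\right) = 10 R$)
$t{\left(q,O \right)} = O q$
$r{\left(B \right)} = 12 B$ ($r{\left(B \right)} = - 3 \left(- 4 B\right) = 12 B$)
$l{\left(M,X \right)} = \frac{1}{51}$
$t{\left(E{\left(4 \right)},51 \right)} + l{\left(r{\left(-5 \right)},-45 \right)} = 51 \cdot 10 \cdot 4 + \frac{1}{51} = 51 \cdot 40 + \frac{1}{51} = 2040 + \frac{1}{51} = \frac{104041}{51}$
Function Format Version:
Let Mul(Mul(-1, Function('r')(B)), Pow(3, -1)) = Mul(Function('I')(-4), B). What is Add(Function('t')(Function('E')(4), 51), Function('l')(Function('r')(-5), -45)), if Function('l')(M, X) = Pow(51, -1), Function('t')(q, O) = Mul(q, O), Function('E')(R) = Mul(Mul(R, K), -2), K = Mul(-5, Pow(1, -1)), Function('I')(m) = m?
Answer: Rational(104041, 51) ≈ 2040.0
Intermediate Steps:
K = -5 (K = Mul(-5, 1) = -5)
Function('E')(R) = Mul(10, R) (Function('E')(R) = Mul(Mul(R, -5), -2) = Mul(Mul(-5, R), -2) = Mul(10, R))
Function('t')(q, O) = Mul(O, q)
Function('r')(B) = Mul(12, B) (Function('r')(B) = Mul(-3, Mul(-4, B)) = Mul(12, B))
Function('l')(M, X) = Rational(1, 51)
Add(Function('t')(Function('E')(4), 51), Function('l')(Function('r')(-5), -45)) = Add(Mul(51, Mul(10, 4)), Rational(1, 51)) = Add(Mul(51, 40), Rational(1, 51)) = Add(2040, Rational(1, 51)) = Rational(104041, 51)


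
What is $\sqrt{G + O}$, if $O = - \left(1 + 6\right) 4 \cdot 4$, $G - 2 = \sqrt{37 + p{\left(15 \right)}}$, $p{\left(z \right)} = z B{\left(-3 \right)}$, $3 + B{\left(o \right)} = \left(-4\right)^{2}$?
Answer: $\sqrt{-110 + 2 \sqrt{58}} \approx 9.7349 i$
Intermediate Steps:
$B{\left(o \right)} = 13$ ($B{\left(o \right)} = -3 + \left(-4\right)^{2} = -3 + 16 = 13$)
$p{\left(z \right)} = 13 z$ ($p{\left(z \right)} = z 13 = 13 z$)
$G = 2 + 2 \sqrt{58}$ ($G = 2 + \sqrt{37 + 13 \cdot 15} = 2 + \sqrt{37 + 195} = 2 + \sqrt{232} = 2 + 2 \sqrt{58} \approx 17.232$)
$O = -112$ ($O = - 7 \cdot 4 \cdot 4 = \left(-1\right) 28 \cdot 4 = \left(-28\right) 4 = -112$)
$\sqrt{G + O} = \sqrt{\left(2 + 2 \sqrt{58}\right) - 112} = \sqrt{-110 + 2 \sqrt{58}}$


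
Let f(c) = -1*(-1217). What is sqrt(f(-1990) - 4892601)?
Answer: 2*I*sqrt(1222846) ≈ 2211.6*I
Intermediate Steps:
f(c) = 1217
sqrt(f(-1990) - 4892601) = sqrt(1217 - 4892601) = sqrt(-4891384) = 2*I*sqrt(1222846)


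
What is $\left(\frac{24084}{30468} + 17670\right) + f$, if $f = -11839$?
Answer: $\frac{14806916}{2539} \approx 5831.8$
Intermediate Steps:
$\left(\frac{24084}{30468} + 17670\right) + f = \left(\frac{24084}{30468} + 17670\right) - 11839 = \left(24084 \cdot \frac{1}{30468} + 17670\right) - 11839 = \left(\frac{2007}{2539} + 17670\right) - 11839 = \frac{44866137}{2539} - 11839 = \frac{14806916}{2539}$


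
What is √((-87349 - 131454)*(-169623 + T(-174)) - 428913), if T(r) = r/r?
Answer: √37113373553 ≈ 1.9265e+5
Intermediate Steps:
T(r) = 1
√((-87349 - 131454)*(-169623 + T(-174)) - 428913) = √((-87349 - 131454)*(-169623 + 1) - 428913) = √(-218803*(-169622) - 428913) = √(37113802466 - 428913) = √37113373553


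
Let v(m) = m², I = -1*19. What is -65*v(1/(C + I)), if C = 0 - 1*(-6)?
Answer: -5/13 ≈ -0.38462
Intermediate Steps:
I = -19
C = 6 (C = 0 + 6 = 6)
-65*v(1/(C + I)) = -65/(6 - 19)² = -65*(1/(-13))² = -65*(-1/13)² = -65*1/169 = -5/13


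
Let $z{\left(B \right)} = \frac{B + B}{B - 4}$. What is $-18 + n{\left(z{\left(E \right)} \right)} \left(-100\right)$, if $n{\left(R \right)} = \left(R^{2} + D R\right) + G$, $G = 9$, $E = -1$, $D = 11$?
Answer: $-1374$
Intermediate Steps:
$z{\left(B \right)} = \frac{2 B}{-4 + B}$
$n{\left(R \right)} = 9 + R^{2} + 11 R$ ($n{\left(R \right)} = \left(R^{2} + 11 R\right) + 9 = 9 + R^{2} + 11 R$)
$-18 + n{\left(z{\left(E \right)} \right)} \left(-100\right) = -18 + \left(9 + \left(2 \left(-1\right) \frac{1}{-4 - 1}\right)^{2} + 11 \cdot 2 \left(-1\right) \frac{1}{-4 - 1}\right) \left(-100\right) = -18 + \left(9 + \left(2 \left(-1\right) \frac{1}{-5}\right)^{2} + 11 \cdot 2 \left(-1\right) \frac{1}{-5}\right) \left(-100\right) = -18 + \left(9 + \left(2 \left(-1\right) \left(- \frac{1}{5}\right)\right)^{2} + 11 \cdot 2 \left(-1\right) \left(- \frac{1}{5}\right)\right) \left(-100\right) = -18 + \left(9 + \left(\frac{2}{5}\right)^{2} + 11 \cdot \frac{2}{5}\right) \left(-100\right) = -18 + \left(9 + \frac{4}{25} + \frac{22}{5}\right) \left(-100\right) = -18 + \frac{339}{25} \left(-100\right) = -18 - 1356 = -1374$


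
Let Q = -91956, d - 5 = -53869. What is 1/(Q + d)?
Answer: -1/145820 ≈ -6.8578e-6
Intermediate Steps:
d = -53864 (d = 5 - 53869 = -53864)
1/(Q + d) = 1/(-91956 - 53864) = 1/(-145820) = -1/145820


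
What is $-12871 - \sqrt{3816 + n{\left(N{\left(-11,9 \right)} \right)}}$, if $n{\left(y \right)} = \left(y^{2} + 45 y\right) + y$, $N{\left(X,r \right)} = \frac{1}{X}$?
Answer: $-12871 - \frac{\sqrt{461231}}{11} \approx -12933.0$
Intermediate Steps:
$n{\left(y \right)} = y^{2} + 46 y$
$-12871 - \sqrt{3816 + n{\left(N{\left(-11,9 \right)} \right)}} = -12871 - \sqrt{3816 + \frac{46 + \frac{1}{-11}}{-11}} = -12871 - \sqrt{3816 - \frac{46 - \frac{1}{11}}{11}} = -12871 - \sqrt{3816 - \frac{505}{121}} = -12871 - \sqrt{\frac{461231}{121}} = -12871 - \frac{\sqrt{461231}}{11}$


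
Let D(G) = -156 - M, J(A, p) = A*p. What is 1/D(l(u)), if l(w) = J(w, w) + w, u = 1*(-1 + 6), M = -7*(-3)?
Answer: -1/177 ≈ -0.0056497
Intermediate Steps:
M = 21
u = 5 (u = 1*5 = 5)
l(w) = w + w² (l(w) = w*w + w = w² + w = w + w²)
D(G) = -177 (D(G) = -156 - 1*21 = -156 - 21 = -177)
1/D(l(u)) = 1/(-177) = -1/177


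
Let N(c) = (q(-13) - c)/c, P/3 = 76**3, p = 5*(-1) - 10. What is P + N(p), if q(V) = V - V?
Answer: 1316927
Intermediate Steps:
q(V) = 0
p = -15 (p = -5 - 10 = -15)
P = 1316928 (P = 3*76**3 = 3*438976 = 1316928)
N(c) = -1 (N(c) = (0 - c)/c = (-c)/c = -1)
P + N(p) = 1316928 - 1 = 1316927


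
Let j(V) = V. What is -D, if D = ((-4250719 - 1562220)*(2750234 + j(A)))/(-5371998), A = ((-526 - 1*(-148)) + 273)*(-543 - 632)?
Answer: -16704113826851/5371998 ≈ -3.1095e+6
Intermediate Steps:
A = 123375 (A = ((-526 + 148) + 273)*(-1175) = (-378 + 273)*(-1175) = -105*(-1175) = 123375)
D = 16704113826851/5371998 (D = ((-4250719 - 1562220)*(2750234 + 123375))/(-5371998) = -5812939*2873609*(-1/5371998) = -16704113826851*(-1/5371998) = 16704113826851/5371998 ≈ 3.1095e+6)
-D = -1*16704113826851/5371998 = -16704113826851/5371998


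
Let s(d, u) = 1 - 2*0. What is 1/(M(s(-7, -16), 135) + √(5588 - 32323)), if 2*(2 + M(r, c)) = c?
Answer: 262/124101 - 4*I*√26735/124101 ≈ 0.0021112 - 0.0052702*I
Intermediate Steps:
s(d, u) = 1 (s(d, u) = 1 + 0 = 1)
M(r, c) = -2 + c/2
1/(M(s(-7, -16), 135) + √(5588 - 32323)) = 1/((-2 + (½)*135) + √(5588 - 32323)) = 1/((-2 + 135/2) + √(-26735)) = 1/(131/2 + I*√26735)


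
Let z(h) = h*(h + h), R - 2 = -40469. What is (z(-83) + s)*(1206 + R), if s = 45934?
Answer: -2344352832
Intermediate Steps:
R = -40467 (R = 2 - 40469 = -40467)
z(h) = 2*h² (z(h) = h*(2*h) = 2*h²)
(z(-83) + s)*(1206 + R) = (2*(-83)² + 45934)*(1206 - 40467) = (2*6889 + 45934)*(-39261) = (13778 + 45934)*(-39261) = 59712*(-39261) = -2344352832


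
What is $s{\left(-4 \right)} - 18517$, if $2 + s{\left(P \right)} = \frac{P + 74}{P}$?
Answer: $- \frac{37073}{2} \approx -18537.0$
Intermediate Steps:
$s{\left(P \right)} = -2 + \frac{74 + P}{P}$ ($s{\left(P \right)} = -2 + \frac{P + 74}{P} = -2 + \frac{74 + P}{P}$)
$s{\left(-4 \right)} - 18517 = \frac{74 - -4}{-4} - 18517 = - \frac{74 + 4}{4} - 18517 = \left(- \frac{1}{4}\right) 78 - 18517 = - \frac{39}{2} - 18517 = - \frac{37073}{2}$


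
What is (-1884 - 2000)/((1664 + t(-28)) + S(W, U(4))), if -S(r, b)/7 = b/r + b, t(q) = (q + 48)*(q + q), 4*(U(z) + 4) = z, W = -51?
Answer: -33014/4799 ≈ -6.8793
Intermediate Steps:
U(z) = -4 + z/4
t(q) = 2*q*(48 + q) (t(q) = (48 + q)*(2*q) = 2*q*(48 + q))
S(r, b) = -7*b - 7*b/r (S(r, b) = -7*(b/r + b) = -7*(b + b/r) = -7*b - 7*b/r)
(-1884 - 2000)/((1664 + t(-28)) + S(W, U(4))) = (-1884 - 2000)/((1664 + 2*(-28)*(48 - 28)) - 7*(-4 + (¼)*4)*(1 - 51)/(-51)) = -3884/((1664 + 2*(-28)*20) - 7*(-4 + 1)*(-1/51)*(-50)) = -3884/((1664 - 1120) - 7*(-3)*(-1/51)*(-50)) = -3884/(544 + 350/17) = -3884/9598/17 = -3884*17/9598 = -33014/4799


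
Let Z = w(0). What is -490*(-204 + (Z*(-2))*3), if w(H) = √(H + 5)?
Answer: 99960 + 2940*√5 ≈ 1.0653e+5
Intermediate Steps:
w(H) = √(5 + H)
Z = √5 (Z = √(5 + 0) = √5 ≈ 2.2361)
-490*(-204 + (Z*(-2))*3) = -490*(-204 + (√5*(-2))*3) = -490*(-204 - 2*√5*3) = -490*(-204 - 6*√5) = 99960 + 2940*√5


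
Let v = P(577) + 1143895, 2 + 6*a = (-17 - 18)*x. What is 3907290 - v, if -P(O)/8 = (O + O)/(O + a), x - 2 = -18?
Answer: 925741941/335 ≈ 2.7634e+6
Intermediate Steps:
x = -16 (x = 2 - 18 = -16)
a = 93 (a = -⅓ + ((-17 - 18)*(-16))/6 = -⅓ + (-35*(-16))/6 = -⅓ + (⅙)*560 = -⅓ + 280/3 = 93)
P(O) = -16*O/(93 + O) (P(O) = -8*(O + O)/(O + 93) = -8*2*O/(93 + O) = -16*O/(93 + O))
v = 383200209/335 (v = -16*577/(93 + 577) + 1143895 = -16*577/670 + 1143895 = -16*577*1/670 + 1143895 = -4616/335 + 1143895 = 383200209/335 ≈ 1.1439e+6)
3907290 - v = 3907290 - 1*383200209/335 = 3907290 - 383200209/335 = 925741941/335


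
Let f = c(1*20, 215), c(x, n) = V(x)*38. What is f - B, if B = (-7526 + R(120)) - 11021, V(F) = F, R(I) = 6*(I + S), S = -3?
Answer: 18605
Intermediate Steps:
R(I) = -18 + 6*I (R(I) = 6*(I - 3) = 6*(-3 + I) = -18 + 6*I)
c(x, n) = 38*x (c(x, n) = x*38 = 38*x)
f = 760 (f = 38*(1*20) = 38*20 = 760)
B = -17845 (B = (-7526 + (-18 + 6*120)) - 11021 = (-7526 + (-18 + 720)) - 11021 = (-7526 + 702) - 11021 = -6824 - 11021 = -17845)
f - B = 760 - 1*(-17845) = 760 + 17845 = 18605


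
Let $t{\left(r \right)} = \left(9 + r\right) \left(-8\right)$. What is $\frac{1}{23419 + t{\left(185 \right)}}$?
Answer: $\frac{1}{21867} \approx 4.5731 \cdot 10^{-5}$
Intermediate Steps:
$t{\left(r \right)} = -72 - 8 r$
$\frac{1}{23419 + t{\left(185 \right)}} = \frac{1}{23419 - 1552} = \frac{1}{21867}$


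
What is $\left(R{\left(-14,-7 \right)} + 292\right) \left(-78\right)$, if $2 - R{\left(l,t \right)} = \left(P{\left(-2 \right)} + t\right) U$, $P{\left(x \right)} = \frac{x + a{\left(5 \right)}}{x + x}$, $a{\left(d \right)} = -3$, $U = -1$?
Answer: $- \frac{44967}{2} \approx -22484.0$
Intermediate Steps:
$P{\left(x \right)} = \frac{-3 + x}{2 x}$ ($P{\left(x \right)} = \frac{x - 3}{x + x} = \frac{-3 + x}{2 x}$)
$R{\left(l,t \right)} = \frac{13}{4} + t$ ($R{\left(l,t \right)} = 2 - \left(\frac{-3 - 2}{2 \left(-2\right)} + t\right) \left(-1\right) = 2 - \left(\frac{1}{2} \left(- \frac{1}{2}\right) \left(-5\right) + t\right) \left(-1\right) = 2 - \left(\frac{5}{4} + t\right) \left(-1\right) = 2 - \left(- \frac{5}{4} - t\right) = 2 + \left(\frac{5}{4} + t\right) = \frac{13}{4} + t$)
$\left(R{\left(-14,-7 \right)} + 292\right) \left(-78\right) = \left(\left(\frac{13}{4} - 7\right) + 292\right) \left(-78\right) = \left(- \frac{15}{4} + 292\right) \left(-78\right) = \frac{1153}{4} \left(-78\right) = - \frac{44967}{2}$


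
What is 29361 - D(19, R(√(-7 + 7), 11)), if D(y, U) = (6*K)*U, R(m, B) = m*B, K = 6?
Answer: 29361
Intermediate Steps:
R(m, B) = B*m
D(y, U) = 36*U (D(y, U) = (6*6)*U = 36*U)
29361 - D(19, R(√(-7 + 7), 11)) = 29361 - 36*11*√(-7 + 7) = 29361 - 36*11*√0 = 29361 - 36*11*0 = 29361 - 36*0 = 29361 - 1*0 = 29361 + 0 = 29361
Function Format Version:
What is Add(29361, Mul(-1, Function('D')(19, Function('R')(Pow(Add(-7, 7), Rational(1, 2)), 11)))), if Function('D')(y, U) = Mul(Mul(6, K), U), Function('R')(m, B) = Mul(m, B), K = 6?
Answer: 29361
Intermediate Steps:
Function('R')(m, B) = Mul(B, m)
Function('D')(y, U) = Mul(36, U) (Function('D')(y, U) = Mul(Mul(6, 6), U) = Mul(36, U))
Add(29361, Mul(-1, Function('D')(19, Function('R')(Pow(Add(-7, 7), Rational(1, 2)), 11)))) = Add(29361, Mul(-1, Mul(36, Mul(11, Pow(Add(-7, 7), Rational(1, 2)))))) = Add(29361, Mul(-1, Mul(36, Mul(11, Pow(0, Rational(1, 2)))))) = Add(29361, Mul(-1, Mul(36, Mul(11, 0)))) = Add(29361, Mul(-1, Mul(36, 0))) = Add(29361, Mul(-1, 0)) = Add(29361, 0) = 29361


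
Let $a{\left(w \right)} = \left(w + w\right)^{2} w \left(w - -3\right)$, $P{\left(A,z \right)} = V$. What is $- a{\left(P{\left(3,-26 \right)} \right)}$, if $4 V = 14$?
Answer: $- \frac{4459}{4} \approx -1114.8$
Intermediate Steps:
$V = \frac{7}{2}$ ($V = \frac{1}{4} \cdot 14 = \frac{7}{2} \approx 3.5$)
$P{\left(A,z \right)} = \frac{7}{2}$
$a{\left(w \right)} = 4 w^{3} \left(3 + w\right)$ ($a{\left(w \right)} = \left(2 w\right)^{2} w \left(w + 3\right) = 4 w^{2} w \left(3 + w\right) = 4 w^{3} \left(3 + w\right)$)
$- a{\left(P{\left(3,-26 \right)} \right)} = - 4 \left(\frac{7}{2}\right)^{3} \left(3 + \frac{7}{2}\right) = - \frac{4 \cdot 343 \cdot 13}{8 \cdot 2} = \left(-1\right) \frac{4459}{4} = - \frac{4459}{4}$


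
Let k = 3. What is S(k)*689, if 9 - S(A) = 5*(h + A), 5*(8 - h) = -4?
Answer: -34450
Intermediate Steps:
h = 44/5 (h = 8 - ⅕*(-4) = 8 + ⅘ = 44/5 ≈ 8.8000)
S(A) = -35 - 5*A (S(A) = 9 - 5*(44/5 + A) = 9 - (44 + 5*A) = 9 + (-44 - 5*A) = -35 - 5*A)
S(k)*689 = (-35 - 5*3)*689 = (-35 - 15)*689 = -50*689 = -34450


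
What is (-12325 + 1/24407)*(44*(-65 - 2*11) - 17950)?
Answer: 6551176815172/24407 ≈ 2.6841e+8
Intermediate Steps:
(-12325 + 1/24407)*(44*(-65 - 2*11) - 17950) = (-12325 + 1/24407)*(44*(-65 - 22) - 17950) = -300816274*(44*(-87) - 17950)/24407 = -300816274*(-3828 - 17950)/24407 = -300816274/24407*(-21778) = 6551176815172/24407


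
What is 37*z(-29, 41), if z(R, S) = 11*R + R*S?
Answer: -55796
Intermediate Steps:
37*z(-29, 41) = 37*(-29*(11 + 41)) = 37*(-29*52) = 37*(-1508) = -55796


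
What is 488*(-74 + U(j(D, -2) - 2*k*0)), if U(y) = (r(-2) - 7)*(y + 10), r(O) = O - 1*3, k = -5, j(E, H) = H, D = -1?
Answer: -82960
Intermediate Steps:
r(O) = -3 + O (r(O) = O - 3 = -3 + O)
U(y) = -120 - 12*y (U(y) = ((-3 - 2) - 7)*(y + 10) = (-5 - 7)*(10 + y) = -12*(10 + y) = -120 - 12*y)
488*(-74 + U(j(D, -2) - 2*k*0)) = 488*(-74 + (-120 - 12*(-2 - 2*(-5)*0))) = 488*(-74 + (-120 - 12*(-2 + 10*0))) = 488*(-74 + (-120 - 12*(-2 + 0))) = 488*(-74 + (-120 - 12*(-2))) = 488*(-74 + (-120 + 24)) = 488*(-74 - 96) = 488*(-170) = -82960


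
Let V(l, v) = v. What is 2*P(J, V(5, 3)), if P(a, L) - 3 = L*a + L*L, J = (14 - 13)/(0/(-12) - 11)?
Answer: 258/11 ≈ 23.455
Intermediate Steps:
J = -1/11 (J = 1/(0*(-1/12) - 11) = 1/(0 - 11) = 1/(-11) = 1*(-1/11) = -1/11 ≈ -0.090909)
P(a, L) = 3 + L**2 + L*a (P(a, L) = 3 + (L*a + L*L) = 3 + (L*a + L**2) = 3 + (L**2 + L*a) = 3 + L**2 + L*a)
2*P(J, V(5, 3)) = 2*(3 + 3**2 + 3*(-1/11)) = 2*(3 + 9 - 3/11) = 2*(129/11) = 258/11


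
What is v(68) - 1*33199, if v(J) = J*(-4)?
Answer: -33471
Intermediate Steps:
v(J) = -4*J
v(68) - 1*33199 = -4*68 - 1*33199 = -272 - 33199 = -33471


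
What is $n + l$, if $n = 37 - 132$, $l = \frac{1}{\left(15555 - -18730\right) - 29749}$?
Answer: $- \frac{430919}{4536} \approx -95.0$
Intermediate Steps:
$l = \frac{1}{4536}$ ($l = \frac{1}{\left(15555 + 18730\right) - 29749} = \frac{1}{34285 - 29749} = \frac{1}{4536} \approx 0.00022046$)
$n = -95$ ($n = 37 - 132 = -95$)
$n + l = -95 + \frac{1}{4536} = - \frac{430919}{4536}$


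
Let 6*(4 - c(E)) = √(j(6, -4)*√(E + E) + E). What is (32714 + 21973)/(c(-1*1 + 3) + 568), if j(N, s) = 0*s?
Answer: 563057352/5889311 + 164061*√2/5889311 ≈ 95.646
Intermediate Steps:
j(N, s) = 0
c(E) = 4 - √E/6 (c(E) = 4 - √(0*√(E + E) + E)/6 = 4 - √(0*√(2*E) + E)/6 = 4 - √(0*(√2*√E) + E)/6 = 4 - √(0 + E)/6 = 4 - √E/6)
(32714 + 21973)/(c(-1*1 + 3) + 568) = (32714 + 21973)/((4 - √(-1*1 + 3)/6) + 568) = 54687/((4 - √(-1 + 3)/6) + 568) = 54687/((4 - √2/6) + 568) = 54687/(572 - √2/6)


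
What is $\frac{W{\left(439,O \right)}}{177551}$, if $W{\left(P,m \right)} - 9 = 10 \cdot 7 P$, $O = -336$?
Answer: $\frac{30739}{177551} \approx 0.17313$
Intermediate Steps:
$W{\left(P,m \right)} = 9 + 70 P$ ($W{\left(P,m \right)} = 9 + 10 \cdot 7 P = 9 + 70 P$)
$\frac{W{\left(439,O \right)}}{177551} = \frac{9 + 70 \cdot 439}{177551} = \left(9 + 30730\right) \frac{1}{177551} = 30739 \cdot \frac{1}{177551} = \frac{30739}{177551}$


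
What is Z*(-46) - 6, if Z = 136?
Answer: -6262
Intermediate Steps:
Z*(-46) - 6 = 136*(-46) - 6 = -6256 - 6 = -6262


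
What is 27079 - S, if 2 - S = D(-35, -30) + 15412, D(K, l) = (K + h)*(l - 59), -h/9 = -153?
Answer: -76949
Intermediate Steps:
h = 1377 (h = -9*(-153) = 1377)
D(K, l) = (-59 + l)*(1377 + K) (D(K, l) = (K + 1377)*(l - 59) = (1377 + K)*(-59 + l) = (-59 + l)*(1377 + K))
S = 104028 (S = 2 - ((-81243 - 59*(-35) + 1377*(-30) - 35*(-30)) + 15412) = 2 - ((-81243 + 2065 - 41310 + 1050) + 15412) = 2 - (-119438 + 15412) = 2 - 1*(-104026) = 2 + 104026 = 104028)
27079 - S = 27079 - 1*104028 = 27079 - 104028 = -76949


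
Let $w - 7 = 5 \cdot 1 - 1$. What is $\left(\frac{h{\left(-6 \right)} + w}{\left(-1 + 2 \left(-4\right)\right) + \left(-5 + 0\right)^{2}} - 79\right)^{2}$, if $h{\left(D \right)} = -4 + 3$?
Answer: $\frac{393129}{64} \approx 6142.6$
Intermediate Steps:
$h{\left(D \right)} = -1$
$w = 11$ ($w = 7 + \left(5 \cdot 1 - 1\right) = 7 + \left(5 - 1\right) = 7 + 4 = 11$)
$\left(\frac{h{\left(-6 \right)} + w}{\left(-1 + 2 \left(-4\right)\right) + \left(-5 + 0\right)^{2}} - 79\right)^{2} = \left(\frac{-1 + 11}{\left(-1 + 2 \left(-4\right)\right) + \left(-5 + 0\right)^{2}} - 79\right)^{2} = \left(\frac{10}{\left(-1 - 8\right) + \left(-5\right)^{2}} - 79\right)^{2} = \left(\frac{10}{-9 + 25} - 79\right)^{2} = \left(\frac{10}{16} - 79\right)^{2} = \left(10 \cdot \frac{1}{16} - 79\right)^{2} = \left(\frac{5}{8} - 79\right)^{2} = \left(- \frac{627}{8}\right)^{2} = \frac{393129}{64}$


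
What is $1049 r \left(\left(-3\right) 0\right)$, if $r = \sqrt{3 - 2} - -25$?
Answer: $0$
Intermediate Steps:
$r = 26$ ($r = \sqrt{1} + 25 = 1 + 25 = 26$)
$1049 r \left(\left(-3\right) 0\right) = 1049 \cdot 26 \left(\left(-3\right) 0\right) = 1049 \cdot 26 \cdot 0 = 1049 \cdot 0 = 0$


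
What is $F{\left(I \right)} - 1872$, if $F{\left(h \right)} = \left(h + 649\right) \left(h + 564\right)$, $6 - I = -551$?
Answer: $1350054$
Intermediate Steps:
$I = 557$ ($I = 6 - -551 = 6 + 551 = 557$)
$F{\left(h \right)} = \left(564 + h\right) \left(649 + h\right)$ ($F{\left(h \right)} = \left(649 + h\right) \left(564 + h\right) = \left(564 + h\right) \left(649 + h\right)$)
$F{\left(I \right)} - 1872 = \left(366036 + 557^{2} + 1213 \cdot 557\right) - 1872 = \left(366036 + 310249 + 675641\right) - 1872 = 1351926 - 1872 = 1350054$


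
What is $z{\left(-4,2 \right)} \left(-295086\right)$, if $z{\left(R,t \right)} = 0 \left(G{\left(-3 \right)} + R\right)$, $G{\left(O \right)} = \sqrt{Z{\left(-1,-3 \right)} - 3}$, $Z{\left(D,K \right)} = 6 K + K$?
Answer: $0$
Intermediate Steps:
$Z{\left(D,K \right)} = 7 K$
$G{\left(O \right)} = 2 i \sqrt{6}$ ($G{\left(O \right)} = \sqrt{7 \left(-3\right) - 3} = \sqrt{-21 - 3} = \sqrt{-24} = 2 i \sqrt{6}$)
$z{\left(R,t \right)} = 0$ ($z{\left(R,t \right)} = 0 \left(2 i \sqrt{6} + R\right) = 0 \left(R + 2 i \sqrt{6}\right) = 0$)
$z{\left(-4,2 \right)} \left(-295086\right) = 0 \left(-295086\right) = 0$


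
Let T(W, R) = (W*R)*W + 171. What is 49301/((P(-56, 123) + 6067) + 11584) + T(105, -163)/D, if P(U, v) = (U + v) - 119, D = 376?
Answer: -84056320/17599 ≈ -4776.2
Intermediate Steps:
P(U, v) = -119 + U + v
T(W, R) = 171 + R*W² (T(W, R) = (R*W)*W + 171 = R*W² + 171 = 171 + R*W²)
49301/((P(-56, 123) + 6067) + 11584) + T(105, -163)/D = 49301/(((-119 - 56 + 123) + 6067) + 11584) + (171 - 163*105²)/376 = 49301/((-52 + 6067) + 11584) + (171 - 163*11025)*(1/376) = 49301/(6015 + 11584) + (171 - 1797075)*(1/376) = 49301/17599 - 1796904*1/376 = 49301*(1/17599) - 4779 = 49301/17599 - 4779 = -84056320/17599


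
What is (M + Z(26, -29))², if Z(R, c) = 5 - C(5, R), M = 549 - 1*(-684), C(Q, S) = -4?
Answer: 1542564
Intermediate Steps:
M = 1233 (M = 549 + 684 = 1233)
Z(R, c) = 9 (Z(R, c) = 5 - 1*(-4) = 5 + 4 = 9)
(M + Z(26, -29))² = (1233 + 9)² = 1242² = 1542564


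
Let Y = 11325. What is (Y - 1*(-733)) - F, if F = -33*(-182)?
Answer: 6052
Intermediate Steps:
F = 6006
(Y - 1*(-733)) - F = (11325 - 1*(-733)) - 1*6006 = (11325 + 733) - 6006 = 12058 - 6006 = 6052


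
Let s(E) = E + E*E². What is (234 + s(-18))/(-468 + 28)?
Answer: 702/55 ≈ 12.764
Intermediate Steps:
s(E) = E + E³
(234 + s(-18))/(-468 + 28) = (234 + (-18 + (-18)³))/(-468 + 28) = (234 + (-18 - 5832))/(-440) = (234 - 5850)*(-1/440) = -5616*(-1/440) = 702/55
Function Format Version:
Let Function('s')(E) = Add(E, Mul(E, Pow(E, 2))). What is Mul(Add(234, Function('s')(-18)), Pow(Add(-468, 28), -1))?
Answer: Rational(702, 55) ≈ 12.764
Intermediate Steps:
Function('s')(E) = Add(E, Pow(E, 3))
Mul(Add(234, Function('s')(-18)), Pow(Add(-468, 28), -1)) = Mul(Add(234, Add(-18, Pow(-18, 3))), Pow(Add(-468, 28), -1)) = Mul(Add(234, Add(-18, -5832)), Pow(-440, -1)) = Mul(Add(234, -5850), Rational(-1, 440)) = Mul(-5616, Rational(-1, 440)) = Rational(702, 55)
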